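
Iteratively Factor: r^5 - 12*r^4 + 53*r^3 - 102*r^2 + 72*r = (r - 4)*(r^4 - 8*r^3 + 21*r^2 - 18*r) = r*(r - 4)*(r^3 - 8*r^2 + 21*r - 18) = r*(r - 4)*(r - 3)*(r^2 - 5*r + 6) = r*(r - 4)*(r - 3)*(r - 2)*(r - 3)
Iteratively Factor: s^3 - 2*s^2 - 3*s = (s + 1)*(s^2 - 3*s) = s*(s + 1)*(s - 3)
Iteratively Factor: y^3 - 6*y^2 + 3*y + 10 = (y + 1)*(y^2 - 7*y + 10) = (y - 2)*(y + 1)*(y - 5)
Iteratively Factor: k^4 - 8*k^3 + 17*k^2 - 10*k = (k - 5)*(k^3 - 3*k^2 + 2*k) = k*(k - 5)*(k^2 - 3*k + 2) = k*(k - 5)*(k - 2)*(k - 1)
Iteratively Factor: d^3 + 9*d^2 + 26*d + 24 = (d + 2)*(d^2 + 7*d + 12) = (d + 2)*(d + 3)*(d + 4)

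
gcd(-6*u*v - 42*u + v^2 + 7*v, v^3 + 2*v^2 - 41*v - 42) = v + 7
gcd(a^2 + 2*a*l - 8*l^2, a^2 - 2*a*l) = a - 2*l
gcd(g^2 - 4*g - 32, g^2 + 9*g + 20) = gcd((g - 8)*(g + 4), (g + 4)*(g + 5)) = g + 4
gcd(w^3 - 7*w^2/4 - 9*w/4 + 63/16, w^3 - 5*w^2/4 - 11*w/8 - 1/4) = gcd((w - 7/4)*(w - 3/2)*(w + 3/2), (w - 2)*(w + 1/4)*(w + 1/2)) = 1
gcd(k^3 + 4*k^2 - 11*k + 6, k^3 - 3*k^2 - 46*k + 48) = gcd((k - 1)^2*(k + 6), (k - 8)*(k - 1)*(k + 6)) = k^2 + 5*k - 6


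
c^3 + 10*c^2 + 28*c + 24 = (c + 2)^2*(c + 6)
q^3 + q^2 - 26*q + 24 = (q - 4)*(q - 1)*(q + 6)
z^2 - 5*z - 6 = (z - 6)*(z + 1)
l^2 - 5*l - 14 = (l - 7)*(l + 2)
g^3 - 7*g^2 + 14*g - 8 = (g - 4)*(g - 2)*(g - 1)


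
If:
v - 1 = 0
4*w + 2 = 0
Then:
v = 1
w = -1/2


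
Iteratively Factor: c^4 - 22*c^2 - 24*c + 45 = (c - 5)*(c^3 + 5*c^2 + 3*c - 9) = (c - 5)*(c + 3)*(c^2 + 2*c - 3) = (c - 5)*(c - 1)*(c + 3)*(c + 3)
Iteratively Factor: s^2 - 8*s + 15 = (s - 5)*(s - 3)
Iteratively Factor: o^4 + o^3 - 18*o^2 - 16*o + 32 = (o + 2)*(o^3 - o^2 - 16*o + 16) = (o - 1)*(o + 2)*(o^2 - 16) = (o - 1)*(o + 2)*(o + 4)*(o - 4)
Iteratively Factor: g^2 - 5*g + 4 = (g - 4)*(g - 1)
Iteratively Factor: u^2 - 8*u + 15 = (u - 3)*(u - 5)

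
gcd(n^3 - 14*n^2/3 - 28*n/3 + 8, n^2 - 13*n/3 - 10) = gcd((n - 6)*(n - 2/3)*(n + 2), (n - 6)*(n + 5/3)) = n - 6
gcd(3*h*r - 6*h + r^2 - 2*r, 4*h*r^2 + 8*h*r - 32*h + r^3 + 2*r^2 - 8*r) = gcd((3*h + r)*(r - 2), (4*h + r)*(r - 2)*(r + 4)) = r - 2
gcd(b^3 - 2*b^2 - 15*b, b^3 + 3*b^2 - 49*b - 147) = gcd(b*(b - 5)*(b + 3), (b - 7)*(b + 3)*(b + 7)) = b + 3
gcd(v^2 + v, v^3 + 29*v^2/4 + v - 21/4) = v + 1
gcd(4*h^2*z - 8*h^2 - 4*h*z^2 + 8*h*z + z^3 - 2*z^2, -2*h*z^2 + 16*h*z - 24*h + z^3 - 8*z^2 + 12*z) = -2*h*z + 4*h + z^2 - 2*z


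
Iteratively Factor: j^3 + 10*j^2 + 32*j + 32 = (j + 4)*(j^2 + 6*j + 8) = (j + 4)^2*(j + 2)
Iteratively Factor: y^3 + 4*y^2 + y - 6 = (y - 1)*(y^2 + 5*y + 6) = (y - 1)*(y + 2)*(y + 3)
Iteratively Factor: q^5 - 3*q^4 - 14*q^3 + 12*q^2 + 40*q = (q - 5)*(q^4 + 2*q^3 - 4*q^2 - 8*q) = (q - 5)*(q + 2)*(q^3 - 4*q) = (q - 5)*(q - 2)*(q + 2)*(q^2 + 2*q) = q*(q - 5)*(q - 2)*(q + 2)*(q + 2)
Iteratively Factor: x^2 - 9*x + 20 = (x - 5)*(x - 4)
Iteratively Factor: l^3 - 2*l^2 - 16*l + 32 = (l + 4)*(l^2 - 6*l + 8) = (l - 2)*(l + 4)*(l - 4)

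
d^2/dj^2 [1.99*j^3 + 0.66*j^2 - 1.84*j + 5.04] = 11.94*j + 1.32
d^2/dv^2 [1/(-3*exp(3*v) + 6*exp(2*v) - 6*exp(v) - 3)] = (-2*(3*exp(2*v) - 4*exp(v) + 2)^2*exp(v) + (9*exp(2*v) - 8*exp(v) + 2)*(exp(3*v) - 2*exp(2*v) + 2*exp(v) + 1))*exp(v)/(3*(exp(3*v) - 2*exp(2*v) + 2*exp(v) + 1)^3)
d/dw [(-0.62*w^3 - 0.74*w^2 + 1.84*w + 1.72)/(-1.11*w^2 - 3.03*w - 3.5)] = (0.6882*w^4 + 3.7572*w^3 + 10.7946*w^2 + 8.9984*w - 1.2284)/(1.2321*w^4 + 6.7266*w^3 + 16.9509*w^2 + 21.21*w + 12.25)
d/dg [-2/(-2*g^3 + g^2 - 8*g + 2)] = 4*(-3*g^2 + g - 4)/(2*g^3 - g^2 + 8*g - 2)^2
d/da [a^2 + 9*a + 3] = 2*a + 9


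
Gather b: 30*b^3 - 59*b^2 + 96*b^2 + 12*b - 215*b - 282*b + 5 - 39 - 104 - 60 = 30*b^3 + 37*b^2 - 485*b - 198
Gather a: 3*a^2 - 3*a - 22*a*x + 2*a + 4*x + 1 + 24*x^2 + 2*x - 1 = 3*a^2 + a*(-22*x - 1) + 24*x^2 + 6*x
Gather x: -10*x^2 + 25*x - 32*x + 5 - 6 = -10*x^2 - 7*x - 1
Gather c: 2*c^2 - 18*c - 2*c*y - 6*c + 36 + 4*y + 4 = 2*c^2 + c*(-2*y - 24) + 4*y + 40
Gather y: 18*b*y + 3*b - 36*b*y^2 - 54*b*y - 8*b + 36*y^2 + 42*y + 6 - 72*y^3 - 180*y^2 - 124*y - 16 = -5*b - 72*y^3 + y^2*(-36*b - 144) + y*(-36*b - 82) - 10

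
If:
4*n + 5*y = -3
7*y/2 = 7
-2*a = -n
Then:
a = -13/8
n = -13/4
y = 2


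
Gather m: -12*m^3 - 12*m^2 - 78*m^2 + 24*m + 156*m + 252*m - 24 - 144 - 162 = -12*m^3 - 90*m^2 + 432*m - 330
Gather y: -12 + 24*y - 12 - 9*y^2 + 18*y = -9*y^2 + 42*y - 24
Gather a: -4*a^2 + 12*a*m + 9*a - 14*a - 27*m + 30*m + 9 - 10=-4*a^2 + a*(12*m - 5) + 3*m - 1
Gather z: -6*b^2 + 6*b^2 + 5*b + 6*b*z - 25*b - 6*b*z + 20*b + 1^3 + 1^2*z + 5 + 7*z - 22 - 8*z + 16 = 0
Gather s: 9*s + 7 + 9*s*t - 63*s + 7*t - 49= s*(9*t - 54) + 7*t - 42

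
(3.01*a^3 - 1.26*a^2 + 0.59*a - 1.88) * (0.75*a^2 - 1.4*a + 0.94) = 2.2575*a^5 - 5.159*a^4 + 5.0359*a^3 - 3.4204*a^2 + 3.1866*a - 1.7672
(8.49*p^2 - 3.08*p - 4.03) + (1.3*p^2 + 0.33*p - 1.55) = 9.79*p^2 - 2.75*p - 5.58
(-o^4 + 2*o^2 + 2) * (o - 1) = -o^5 + o^4 + 2*o^3 - 2*o^2 + 2*o - 2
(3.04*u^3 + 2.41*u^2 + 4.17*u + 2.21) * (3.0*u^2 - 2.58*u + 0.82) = 9.12*u^5 - 0.6132*u^4 + 8.785*u^3 - 2.1524*u^2 - 2.2824*u + 1.8122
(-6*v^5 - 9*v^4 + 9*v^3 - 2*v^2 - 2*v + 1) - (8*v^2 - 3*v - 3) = -6*v^5 - 9*v^4 + 9*v^3 - 10*v^2 + v + 4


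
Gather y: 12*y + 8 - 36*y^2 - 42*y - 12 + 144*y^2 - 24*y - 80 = 108*y^2 - 54*y - 84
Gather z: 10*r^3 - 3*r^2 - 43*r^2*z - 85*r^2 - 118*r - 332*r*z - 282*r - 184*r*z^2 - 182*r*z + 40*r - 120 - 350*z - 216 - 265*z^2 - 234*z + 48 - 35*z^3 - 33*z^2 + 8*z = 10*r^3 - 88*r^2 - 360*r - 35*z^3 + z^2*(-184*r - 298) + z*(-43*r^2 - 514*r - 576) - 288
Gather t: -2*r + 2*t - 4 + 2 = -2*r + 2*t - 2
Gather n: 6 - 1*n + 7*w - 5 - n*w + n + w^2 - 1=-n*w + w^2 + 7*w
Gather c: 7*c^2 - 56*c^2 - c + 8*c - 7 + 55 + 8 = -49*c^2 + 7*c + 56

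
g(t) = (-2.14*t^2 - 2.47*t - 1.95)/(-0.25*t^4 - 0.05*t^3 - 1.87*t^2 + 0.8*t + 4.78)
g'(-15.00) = 0.00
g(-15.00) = 0.03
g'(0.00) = -0.45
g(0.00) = -0.41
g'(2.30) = -2.19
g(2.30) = 1.74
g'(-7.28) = 0.03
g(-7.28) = 0.12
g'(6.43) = -0.06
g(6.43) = 0.21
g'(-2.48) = 0.26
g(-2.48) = 0.52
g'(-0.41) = 0.01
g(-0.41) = -0.31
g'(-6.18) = 0.04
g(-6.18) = 0.16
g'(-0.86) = 1.41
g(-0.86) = -0.54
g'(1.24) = -13.67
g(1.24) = -3.76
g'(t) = (-4.28*t - 2.47)/(-0.25*t^4 - 0.05*t^3 - 1.87*t^2 + 0.8*t + 4.78) + (-2.14*t^2 - 2.47*t - 1.95)*(1.0*t^3 + 0.15*t^2 + 3.74*t - 0.8)/(-0.25*t^4 - 0.05*t^3 - 1.87*t^2 + 0.8*t + 4.78)^2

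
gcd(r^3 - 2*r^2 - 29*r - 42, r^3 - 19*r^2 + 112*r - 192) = 1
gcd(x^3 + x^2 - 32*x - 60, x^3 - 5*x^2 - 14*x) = x + 2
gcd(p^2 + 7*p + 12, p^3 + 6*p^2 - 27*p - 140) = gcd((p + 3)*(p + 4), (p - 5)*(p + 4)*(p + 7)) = p + 4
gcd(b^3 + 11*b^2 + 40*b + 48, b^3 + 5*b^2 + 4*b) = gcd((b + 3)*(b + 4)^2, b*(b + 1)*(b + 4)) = b + 4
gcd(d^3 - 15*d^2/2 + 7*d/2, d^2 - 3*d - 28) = d - 7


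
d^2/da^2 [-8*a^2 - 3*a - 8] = -16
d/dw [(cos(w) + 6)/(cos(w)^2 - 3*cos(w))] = (sin(w) - 18*sin(w)/cos(w)^2 + 12*tan(w))/(cos(w) - 3)^2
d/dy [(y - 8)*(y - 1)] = 2*y - 9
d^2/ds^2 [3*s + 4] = 0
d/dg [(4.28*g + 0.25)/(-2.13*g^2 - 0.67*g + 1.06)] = (9.1164*g^2 + 1.065*g + 4.7043)/(4.5369*g^4 + 2.8542*g^3 - 4.0667*g^2 - 1.4204*g + 1.1236)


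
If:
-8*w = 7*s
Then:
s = -8*w/7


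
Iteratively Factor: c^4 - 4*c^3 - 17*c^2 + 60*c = (c + 4)*(c^3 - 8*c^2 + 15*c) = (c - 3)*(c + 4)*(c^2 - 5*c) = (c - 5)*(c - 3)*(c + 4)*(c)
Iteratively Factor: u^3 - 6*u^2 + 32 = (u - 4)*(u^2 - 2*u - 8) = (u - 4)^2*(u + 2)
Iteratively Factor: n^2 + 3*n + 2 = (n + 1)*(n + 2)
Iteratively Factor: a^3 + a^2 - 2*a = (a)*(a^2 + a - 2) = a*(a - 1)*(a + 2)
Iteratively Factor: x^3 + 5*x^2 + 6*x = (x)*(x^2 + 5*x + 6) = x*(x + 2)*(x + 3)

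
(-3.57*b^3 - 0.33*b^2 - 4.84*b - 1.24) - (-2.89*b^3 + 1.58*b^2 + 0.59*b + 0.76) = -0.68*b^3 - 1.91*b^2 - 5.43*b - 2.0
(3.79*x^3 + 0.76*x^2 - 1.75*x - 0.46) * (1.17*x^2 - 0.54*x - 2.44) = 4.4343*x^5 - 1.1574*x^4 - 11.7055*x^3 - 1.4476*x^2 + 4.5184*x + 1.1224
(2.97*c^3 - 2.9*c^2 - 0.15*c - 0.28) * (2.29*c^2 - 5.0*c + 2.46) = 6.8013*c^5 - 21.491*c^4 + 21.4627*c^3 - 7.0252*c^2 + 1.031*c - 0.6888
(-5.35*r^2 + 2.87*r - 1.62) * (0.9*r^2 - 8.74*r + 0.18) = -4.815*r^4 + 49.342*r^3 - 27.5048*r^2 + 14.6754*r - 0.2916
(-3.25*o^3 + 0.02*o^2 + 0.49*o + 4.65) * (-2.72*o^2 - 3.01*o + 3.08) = 8.84*o^5 + 9.7281*o^4 - 11.403*o^3 - 14.0613*o^2 - 12.4873*o + 14.322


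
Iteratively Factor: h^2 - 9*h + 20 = (h - 4)*(h - 5)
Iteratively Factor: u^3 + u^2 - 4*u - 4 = (u + 1)*(u^2 - 4) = (u - 2)*(u + 1)*(u + 2)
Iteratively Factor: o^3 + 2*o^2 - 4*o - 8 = (o + 2)*(o^2 - 4) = (o + 2)^2*(o - 2)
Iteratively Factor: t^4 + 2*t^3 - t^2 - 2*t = (t)*(t^3 + 2*t^2 - t - 2) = t*(t + 1)*(t^2 + t - 2) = t*(t - 1)*(t + 1)*(t + 2)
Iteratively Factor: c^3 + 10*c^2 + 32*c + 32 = (c + 4)*(c^2 + 6*c + 8) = (c + 2)*(c + 4)*(c + 4)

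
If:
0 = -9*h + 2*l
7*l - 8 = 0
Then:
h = 16/63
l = 8/7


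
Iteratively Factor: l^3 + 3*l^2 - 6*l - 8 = (l - 2)*(l^2 + 5*l + 4) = (l - 2)*(l + 4)*(l + 1)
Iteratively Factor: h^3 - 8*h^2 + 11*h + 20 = (h - 5)*(h^2 - 3*h - 4) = (h - 5)*(h + 1)*(h - 4)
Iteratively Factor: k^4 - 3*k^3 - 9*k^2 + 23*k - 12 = (k - 1)*(k^3 - 2*k^2 - 11*k + 12) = (k - 1)*(k + 3)*(k^2 - 5*k + 4) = (k - 1)^2*(k + 3)*(k - 4)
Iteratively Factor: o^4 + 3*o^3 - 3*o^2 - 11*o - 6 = (o + 3)*(o^3 - 3*o - 2) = (o + 1)*(o + 3)*(o^2 - o - 2) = (o + 1)^2*(o + 3)*(o - 2)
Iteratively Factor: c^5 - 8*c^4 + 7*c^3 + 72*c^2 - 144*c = (c)*(c^4 - 8*c^3 + 7*c^2 + 72*c - 144) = c*(c - 4)*(c^3 - 4*c^2 - 9*c + 36) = c*(c - 4)^2*(c^2 - 9) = c*(c - 4)^2*(c - 3)*(c + 3)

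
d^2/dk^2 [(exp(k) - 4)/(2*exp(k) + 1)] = (9 - 18*exp(k))*exp(k)/(8*exp(3*k) + 12*exp(2*k) + 6*exp(k) + 1)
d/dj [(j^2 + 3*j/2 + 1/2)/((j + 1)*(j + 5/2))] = 8/(4*j^2 + 20*j + 25)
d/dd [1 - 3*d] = -3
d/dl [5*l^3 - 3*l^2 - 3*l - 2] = 15*l^2 - 6*l - 3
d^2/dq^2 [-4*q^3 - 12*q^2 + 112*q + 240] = -24*q - 24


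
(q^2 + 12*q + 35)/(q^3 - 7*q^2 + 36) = (q^2 + 12*q + 35)/(q^3 - 7*q^2 + 36)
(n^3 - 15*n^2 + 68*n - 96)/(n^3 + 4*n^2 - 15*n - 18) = (n^2 - 12*n + 32)/(n^2 + 7*n + 6)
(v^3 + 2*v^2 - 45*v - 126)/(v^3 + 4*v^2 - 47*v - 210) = (v + 3)/(v + 5)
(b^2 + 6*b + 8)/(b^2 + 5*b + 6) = (b + 4)/(b + 3)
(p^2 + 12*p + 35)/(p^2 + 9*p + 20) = (p + 7)/(p + 4)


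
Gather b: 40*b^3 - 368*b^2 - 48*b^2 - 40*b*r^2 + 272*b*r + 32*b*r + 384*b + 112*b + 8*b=40*b^3 - 416*b^2 + b*(-40*r^2 + 304*r + 504)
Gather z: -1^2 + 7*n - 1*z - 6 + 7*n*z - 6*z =7*n + z*(7*n - 7) - 7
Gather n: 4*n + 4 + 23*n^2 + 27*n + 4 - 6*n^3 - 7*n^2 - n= -6*n^3 + 16*n^2 + 30*n + 8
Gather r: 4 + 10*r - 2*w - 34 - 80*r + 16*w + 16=-70*r + 14*w - 14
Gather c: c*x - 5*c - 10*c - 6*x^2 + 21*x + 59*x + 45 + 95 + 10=c*(x - 15) - 6*x^2 + 80*x + 150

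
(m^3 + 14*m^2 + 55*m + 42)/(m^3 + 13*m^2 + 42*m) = (m + 1)/m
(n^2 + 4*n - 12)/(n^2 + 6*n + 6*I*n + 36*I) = (n - 2)/(n + 6*I)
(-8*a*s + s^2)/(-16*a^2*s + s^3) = (8*a - s)/(16*a^2 - s^2)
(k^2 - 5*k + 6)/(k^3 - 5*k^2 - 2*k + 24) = (k - 2)/(k^2 - 2*k - 8)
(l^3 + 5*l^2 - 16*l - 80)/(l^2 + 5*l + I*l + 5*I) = (l^2 - 16)/(l + I)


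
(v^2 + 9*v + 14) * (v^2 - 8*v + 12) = v^4 + v^3 - 46*v^2 - 4*v + 168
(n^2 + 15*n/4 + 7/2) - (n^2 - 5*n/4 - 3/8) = 5*n + 31/8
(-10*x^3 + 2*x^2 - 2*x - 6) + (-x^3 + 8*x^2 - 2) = -11*x^3 + 10*x^2 - 2*x - 8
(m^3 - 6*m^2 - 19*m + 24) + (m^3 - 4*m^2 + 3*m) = 2*m^3 - 10*m^2 - 16*m + 24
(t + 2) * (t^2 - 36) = t^3 + 2*t^2 - 36*t - 72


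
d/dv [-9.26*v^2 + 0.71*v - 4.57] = 0.71 - 18.52*v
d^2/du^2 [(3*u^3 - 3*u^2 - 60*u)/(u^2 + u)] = -108/(u^3 + 3*u^2 + 3*u + 1)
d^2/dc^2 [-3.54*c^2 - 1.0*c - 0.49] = -7.08000000000000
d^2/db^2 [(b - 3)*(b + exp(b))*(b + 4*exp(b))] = 5*b^2*exp(b) + 16*b*exp(2*b) + 5*b*exp(b) + 6*b - 32*exp(2*b) - 20*exp(b) - 6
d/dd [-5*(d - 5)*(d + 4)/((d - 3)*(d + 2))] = 70*(1 - 2*d)/(d^4 - 2*d^3 - 11*d^2 + 12*d + 36)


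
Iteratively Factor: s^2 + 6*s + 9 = (s + 3)*(s + 3)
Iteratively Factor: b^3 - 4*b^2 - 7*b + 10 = (b - 5)*(b^2 + b - 2) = (b - 5)*(b - 1)*(b + 2)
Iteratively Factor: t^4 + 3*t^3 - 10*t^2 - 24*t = (t)*(t^3 + 3*t^2 - 10*t - 24) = t*(t - 3)*(t^2 + 6*t + 8) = t*(t - 3)*(t + 2)*(t + 4)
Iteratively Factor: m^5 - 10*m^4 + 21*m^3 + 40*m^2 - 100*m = (m + 2)*(m^4 - 12*m^3 + 45*m^2 - 50*m) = m*(m + 2)*(m^3 - 12*m^2 + 45*m - 50) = m*(m - 2)*(m + 2)*(m^2 - 10*m + 25) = m*(m - 5)*(m - 2)*(m + 2)*(m - 5)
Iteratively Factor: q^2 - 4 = (q + 2)*(q - 2)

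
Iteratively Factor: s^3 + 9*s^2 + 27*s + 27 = (s + 3)*(s^2 + 6*s + 9) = (s + 3)^2*(s + 3)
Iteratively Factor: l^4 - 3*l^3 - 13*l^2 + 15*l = (l - 5)*(l^3 + 2*l^2 - 3*l) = (l - 5)*(l + 3)*(l^2 - l) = l*(l - 5)*(l + 3)*(l - 1)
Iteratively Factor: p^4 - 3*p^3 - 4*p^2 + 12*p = (p)*(p^3 - 3*p^2 - 4*p + 12) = p*(p - 2)*(p^2 - p - 6) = p*(p - 3)*(p - 2)*(p + 2)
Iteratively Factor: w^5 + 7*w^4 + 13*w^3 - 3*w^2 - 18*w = (w + 2)*(w^4 + 5*w^3 + 3*w^2 - 9*w) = (w - 1)*(w + 2)*(w^3 + 6*w^2 + 9*w) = (w - 1)*(w + 2)*(w + 3)*(w^2 + 3*w) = w*(w - 1)*(w + 2)*(w + 3)*(w + 3)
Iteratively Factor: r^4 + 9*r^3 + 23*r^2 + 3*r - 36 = (r + 3)*(r^3 + 6*r^2 + 5*r - 12) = (r - 1)*(r + 3)*(r^2 + 7*r + 12) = (r - 1)*(r + 3)*(r + 4)*(r + 3)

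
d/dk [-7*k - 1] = -7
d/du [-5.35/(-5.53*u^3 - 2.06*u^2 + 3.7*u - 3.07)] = (-88.7565*u^2 - 22.042*u + 19.795)/(5.53*u^3 + 2.06*u^2 - 3.7*u + 3.07)^2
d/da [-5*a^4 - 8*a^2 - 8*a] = -20*a^3 - 16*a - 8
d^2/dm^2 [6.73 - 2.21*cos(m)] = 2.21*cos(m)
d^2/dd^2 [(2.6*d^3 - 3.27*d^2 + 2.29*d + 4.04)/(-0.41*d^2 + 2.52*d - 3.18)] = (-20.25509*d^3 + 95.3568600000001*d^2 - 114.79446*d - 11.34372)/(0.068921*d^6 - 1.270836*d^5 + 9.414666*d^4 - 35.716464*d^3 + 73.021068*d^2 - 76.449744*d + 32.157432)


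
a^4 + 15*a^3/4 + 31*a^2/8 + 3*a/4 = a*(a + 1/4)*(a + 3/2)*(a + 2)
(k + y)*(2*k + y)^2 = 4*k^3 + 8*k^2*y + 5*k*y^2 + y^3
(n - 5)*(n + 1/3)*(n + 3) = n^3 - 5*n^2/3 - 47*n/3 - 5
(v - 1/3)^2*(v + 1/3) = v^3 - v^2/3 - v/9 + 1/27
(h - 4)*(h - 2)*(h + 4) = h^3 - 2*h^2 - 16*h + 32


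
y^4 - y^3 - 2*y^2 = y^2*(y - 2)*(y + 1)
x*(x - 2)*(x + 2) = x^3 - 4*x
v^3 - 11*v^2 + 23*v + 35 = (v - 7)*(v - 5)*(v + 1)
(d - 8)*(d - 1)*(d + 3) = d^3 - 6*d^2 - 19*d + 24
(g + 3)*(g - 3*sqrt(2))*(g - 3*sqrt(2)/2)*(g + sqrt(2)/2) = g^4 - 4*sqrt(2)*g^3 + 3*g^3 - 12*sqrt(2)*g^2 + 9*g^2/2 + 9*sqrt(2)*g/2 + 27*g/2 + 27*sqrt(2)/2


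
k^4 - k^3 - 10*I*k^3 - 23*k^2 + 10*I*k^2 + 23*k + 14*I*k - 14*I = (k - 1)*(k - 7*I)*(k - 2*I)*(k - I)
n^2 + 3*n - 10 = (n - 2)*(n + 5)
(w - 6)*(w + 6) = w^2 - 36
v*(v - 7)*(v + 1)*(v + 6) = v^4 - 43*v^2 - 42*v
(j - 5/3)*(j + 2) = j^2 + j/3 - 10/3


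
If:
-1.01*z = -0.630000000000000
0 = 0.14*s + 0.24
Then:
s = -1.71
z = 0.62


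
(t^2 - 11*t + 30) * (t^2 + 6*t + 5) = t^4 - 5*t^3 - 31*t^2 + 125*t + 150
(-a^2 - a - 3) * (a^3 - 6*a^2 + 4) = -a^5 + 5*a^4 + 3*a^3 + 14*a^2 - 4*a - 12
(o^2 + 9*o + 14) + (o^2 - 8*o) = 2*o^2 + o + 14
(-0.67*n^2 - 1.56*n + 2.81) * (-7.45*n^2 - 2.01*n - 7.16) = 4.9915*n^4 + 12.9687*n^3 - 13.0017*n^2 + 5.5215*n - 20.1196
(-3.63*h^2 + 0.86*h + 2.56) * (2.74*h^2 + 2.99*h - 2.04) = -9.9462*h^4 - 8.4973*h^3 + 16.991*h^2 + 5.9*h - 5.2224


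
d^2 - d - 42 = (d - 7)*(d + 6)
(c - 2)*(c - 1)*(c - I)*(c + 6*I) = c^4 - 3*c^3 + 5*I*c^3 + 8*c^2 - 15*I*c^2 - 18*c + 10*I*c + 12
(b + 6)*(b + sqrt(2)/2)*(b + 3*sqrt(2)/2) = b^3 + 2*sqrt(2)*b^2 + 6*b^2 + 3*b/2 + 12*sqrt(2)*b + 9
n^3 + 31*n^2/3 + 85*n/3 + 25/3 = (n + 1/3)*(n + 5)^2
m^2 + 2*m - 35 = (m - 5)*(m + 7)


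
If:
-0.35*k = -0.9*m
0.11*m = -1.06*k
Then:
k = 0.00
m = 0.00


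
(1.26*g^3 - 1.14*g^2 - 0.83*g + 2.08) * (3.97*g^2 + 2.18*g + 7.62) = 5.0022*g^5 - 1.779*g^4 + 3.8209*g^3 - 2.2386*g^2 - 1.7902*g + 15.8496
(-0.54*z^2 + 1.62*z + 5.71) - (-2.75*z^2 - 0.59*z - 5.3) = 2.21*z^2 + 2.21*z + 11.01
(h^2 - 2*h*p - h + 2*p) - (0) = h^2 - 2*h*p - h + 2*p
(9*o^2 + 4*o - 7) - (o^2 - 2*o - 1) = 8*o^2 + 6*o - 6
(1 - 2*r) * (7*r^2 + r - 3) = -14*r^3 + 5*r^2 + 7*r - 3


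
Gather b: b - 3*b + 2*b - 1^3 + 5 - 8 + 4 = 0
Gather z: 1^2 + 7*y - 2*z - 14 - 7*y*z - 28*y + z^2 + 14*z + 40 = -21*y + z^2 + z*(12 - 7*y) + 27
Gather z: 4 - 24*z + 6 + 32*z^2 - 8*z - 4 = 32*z^2 - 32*z + 6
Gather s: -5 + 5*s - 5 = 5*s - 10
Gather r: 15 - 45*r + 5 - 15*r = 20 - 60*r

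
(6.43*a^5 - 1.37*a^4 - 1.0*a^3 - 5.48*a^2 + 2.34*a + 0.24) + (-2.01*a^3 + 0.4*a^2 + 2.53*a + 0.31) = 6.43*a^5 - 1.37*a^4 - 3.01*a^3 - 5.08*a^2 + 4.87*a + 0.55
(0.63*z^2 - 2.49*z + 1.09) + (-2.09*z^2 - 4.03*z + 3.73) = -1.46*z^2 - 6.52*z + 4.82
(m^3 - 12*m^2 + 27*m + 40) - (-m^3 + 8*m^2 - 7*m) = 2*m^3 - 20*m^2 + 34*m + 40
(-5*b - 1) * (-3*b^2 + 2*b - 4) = 15*b^3 - 7*b^2 + 18*b + 4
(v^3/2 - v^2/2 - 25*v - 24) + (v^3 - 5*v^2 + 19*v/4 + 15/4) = 3*v^3/2 - 11*v^2/2 - 81*v/4 - 81/4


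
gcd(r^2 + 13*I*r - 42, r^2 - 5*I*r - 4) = 1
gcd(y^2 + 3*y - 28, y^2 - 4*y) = y - 4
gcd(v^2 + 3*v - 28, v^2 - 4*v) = v - 4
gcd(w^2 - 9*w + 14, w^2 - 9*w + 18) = 1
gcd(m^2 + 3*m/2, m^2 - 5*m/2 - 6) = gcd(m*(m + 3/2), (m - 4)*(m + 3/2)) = m + 3/2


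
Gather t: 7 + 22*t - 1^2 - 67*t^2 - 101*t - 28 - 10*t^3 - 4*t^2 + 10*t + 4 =-10*t^3 - 71*t^2 - 69*t - 18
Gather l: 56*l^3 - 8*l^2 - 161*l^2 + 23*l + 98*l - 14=56*l^3 - 169*l^2 + 121*l - 14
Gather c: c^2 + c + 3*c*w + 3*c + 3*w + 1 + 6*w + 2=c^2 + c*(3*w + 4) + 9*w + 3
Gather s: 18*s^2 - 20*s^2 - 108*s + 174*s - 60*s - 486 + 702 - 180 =-2*s^2 + 6*s + 36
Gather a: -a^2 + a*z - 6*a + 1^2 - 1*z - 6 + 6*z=-a^2 + a*(z - 6) + 5*z - 5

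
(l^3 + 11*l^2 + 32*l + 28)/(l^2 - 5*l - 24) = (l^3 + 11*l^2 + 32*l + 28)/(l^2 - 5*l - 24)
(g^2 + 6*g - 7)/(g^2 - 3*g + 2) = (g + 7)/(g - 2)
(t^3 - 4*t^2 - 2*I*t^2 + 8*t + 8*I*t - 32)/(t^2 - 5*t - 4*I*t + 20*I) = (t^2 + 2*t*(-2 + I) - 8*I)/(t - 5)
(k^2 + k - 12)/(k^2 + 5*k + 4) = (k - 3)/(k + 1)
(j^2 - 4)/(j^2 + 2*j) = (j - 2)/j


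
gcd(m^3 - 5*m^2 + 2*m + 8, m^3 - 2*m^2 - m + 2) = m^2 - m - 2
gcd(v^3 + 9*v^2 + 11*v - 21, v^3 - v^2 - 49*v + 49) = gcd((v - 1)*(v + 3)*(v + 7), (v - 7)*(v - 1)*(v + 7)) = v^2 + 6*v - 7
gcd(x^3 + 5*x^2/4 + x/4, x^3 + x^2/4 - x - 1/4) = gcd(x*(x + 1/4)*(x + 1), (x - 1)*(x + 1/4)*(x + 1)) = x^2 + 5*x/4 + 1/4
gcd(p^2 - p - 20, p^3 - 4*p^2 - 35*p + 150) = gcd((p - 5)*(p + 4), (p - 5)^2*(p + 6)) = p - 5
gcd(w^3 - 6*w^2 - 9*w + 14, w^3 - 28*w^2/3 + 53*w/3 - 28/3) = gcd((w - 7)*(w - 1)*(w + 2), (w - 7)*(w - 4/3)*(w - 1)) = w^2 - 8*w + 7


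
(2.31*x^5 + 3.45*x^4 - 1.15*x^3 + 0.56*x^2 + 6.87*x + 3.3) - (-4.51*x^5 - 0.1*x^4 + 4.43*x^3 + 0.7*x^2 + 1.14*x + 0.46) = 6.82*x^5 + 3.55*x^4 - 5.58*x^3 - 0.14*x^2 + 5.73*x + 2.84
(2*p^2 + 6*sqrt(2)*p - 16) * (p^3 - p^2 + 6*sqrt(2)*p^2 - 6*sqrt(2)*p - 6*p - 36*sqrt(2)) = 2*p^5 - 2*p^4 + 18*sqrt(2)*p^4 - 18*sqrt(2)*p^3 + 44*p^3 - 204*sqrt(2)*p^2 - 56*p^2 - 336*p + 96*sqrt(2)*p + 576*sqrt(2)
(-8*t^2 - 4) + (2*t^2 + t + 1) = -6*t^2 + t - 3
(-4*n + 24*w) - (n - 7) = -5*n + 24*w + 7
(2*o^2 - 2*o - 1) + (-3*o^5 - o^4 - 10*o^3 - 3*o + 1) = -3*o^5 - o^4 - 10*o^3 + 2*o^2 - 5*o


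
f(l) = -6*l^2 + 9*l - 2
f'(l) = 9 - 12*l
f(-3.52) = -108.02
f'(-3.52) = 51.24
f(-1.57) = -30.92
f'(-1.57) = 27.84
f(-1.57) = -30.92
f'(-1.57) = 27.84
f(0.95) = 1.14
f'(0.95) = -2.40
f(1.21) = 0.11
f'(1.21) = -5.52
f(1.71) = -4.15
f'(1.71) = -11.52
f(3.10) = -31.76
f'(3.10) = -28.20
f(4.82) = -98.01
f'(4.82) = -48.84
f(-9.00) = -569.00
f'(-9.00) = 117.00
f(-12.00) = -974.00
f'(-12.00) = 153.00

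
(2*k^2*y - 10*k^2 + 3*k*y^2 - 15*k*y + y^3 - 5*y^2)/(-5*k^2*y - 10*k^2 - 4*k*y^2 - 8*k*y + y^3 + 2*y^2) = (2*k*y - 10*k + y^2 - 5*y)/(-5*k*y - 10*k + y^2 + 2*y)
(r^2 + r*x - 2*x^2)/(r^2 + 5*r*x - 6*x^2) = (r + 2*x)/(r + 6*x)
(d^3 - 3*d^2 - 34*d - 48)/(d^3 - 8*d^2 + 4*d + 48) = (d^2 - 5*d - 24)/(d^2 - 10*d + 24)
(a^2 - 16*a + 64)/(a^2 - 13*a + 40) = (a - 8)/(a - 5)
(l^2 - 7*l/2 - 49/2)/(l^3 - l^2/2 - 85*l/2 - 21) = (2*l + 7)/(2*l^2 + 13*l + 6)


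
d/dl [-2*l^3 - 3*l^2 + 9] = 6*l*(-l - 1)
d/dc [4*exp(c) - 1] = 4*exp(c)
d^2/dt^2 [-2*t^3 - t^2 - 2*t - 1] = -12*t - 2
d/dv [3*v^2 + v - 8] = 6*v + 1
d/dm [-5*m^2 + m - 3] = 1 - 10*m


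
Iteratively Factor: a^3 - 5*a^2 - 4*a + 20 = (a - 2)*(a^2 - 3*a - 10) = (a - 2)*(a + 2)*(a - 5)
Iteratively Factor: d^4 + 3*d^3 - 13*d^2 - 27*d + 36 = (d - 3)*(d^3 + 6*d^2 + 5*d - 12) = (d - 3)*(d + 4)*(d^2 + 2*d - 3) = (d - 3)*(d - 1)*(d + 4)*(d + 3)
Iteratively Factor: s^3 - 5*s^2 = (s - 5)*(s^2) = s*(s - 5)*(s)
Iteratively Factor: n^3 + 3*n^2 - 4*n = (n)*(n^2 + 3*n - 4) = n*(n + 4)*(n - 1)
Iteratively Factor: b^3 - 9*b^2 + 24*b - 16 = (b - 1)*(b^2 - 8*b + 16) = (b - 4)*(b - 1)*(b - 4)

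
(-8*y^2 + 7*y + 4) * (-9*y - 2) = 72*y^3 - 47*y^2 - 50*y - 8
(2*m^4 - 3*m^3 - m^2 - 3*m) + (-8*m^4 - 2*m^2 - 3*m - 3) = -6*m^4 - 3*m^3 - 3*m^2 - 6*m - 3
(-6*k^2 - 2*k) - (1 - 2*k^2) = -4*k^2 - 2*k - 1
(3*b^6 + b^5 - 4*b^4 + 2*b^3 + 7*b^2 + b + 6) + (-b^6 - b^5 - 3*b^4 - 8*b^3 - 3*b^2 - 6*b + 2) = 2*b^6 - 7*b^4 - 6*b^3 + 4*b^2 - 5*b + 8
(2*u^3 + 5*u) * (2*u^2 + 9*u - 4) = 4*u^5 + 18*u^4 + 2*u^3 + 45*u^2 - 20*u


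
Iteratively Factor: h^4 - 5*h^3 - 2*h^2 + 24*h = (h - 4)*(h^3 - h^2 - 6*h) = (h - 4)*(h - 3)*(h^2 + 2*h) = (h - 4)*(h - 3)*(h + 2)*(h)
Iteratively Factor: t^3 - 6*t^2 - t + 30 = (t - 5)*(t^2 - t - 6) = (t - 5)*(t + 2)*(t - 3)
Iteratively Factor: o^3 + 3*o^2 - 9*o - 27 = (o + 3)*(o^2 - 9) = (o + 3)^2*(o - 3)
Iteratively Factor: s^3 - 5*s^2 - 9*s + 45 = (s - 3)*(s^2 - 2*s - 15) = (s - 5)*(s - 3)*(s + 3)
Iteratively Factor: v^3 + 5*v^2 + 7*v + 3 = (v + 1)*(v^2 + 4*v + 3) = (v + 1)*(v + 3)*(v + 1)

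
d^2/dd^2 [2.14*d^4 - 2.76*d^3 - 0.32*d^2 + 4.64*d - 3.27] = 25.68*d^2 - 16.56*d - 0.64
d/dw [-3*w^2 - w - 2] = -6*w - 1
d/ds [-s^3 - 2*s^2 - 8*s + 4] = -3*s^2 - 4*s - 8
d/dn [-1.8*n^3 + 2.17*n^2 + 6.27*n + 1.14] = -5.4*n^2 + 4.34*n + 6.27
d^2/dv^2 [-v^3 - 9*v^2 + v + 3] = -6*v - 18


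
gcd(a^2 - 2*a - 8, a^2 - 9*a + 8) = 1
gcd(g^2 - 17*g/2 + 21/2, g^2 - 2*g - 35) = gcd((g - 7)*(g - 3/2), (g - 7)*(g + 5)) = g - 7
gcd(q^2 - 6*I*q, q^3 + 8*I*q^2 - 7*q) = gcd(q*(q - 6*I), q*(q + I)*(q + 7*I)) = q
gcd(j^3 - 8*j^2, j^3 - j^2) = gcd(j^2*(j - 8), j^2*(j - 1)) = j^2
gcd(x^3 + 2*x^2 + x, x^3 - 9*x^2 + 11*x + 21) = x + 1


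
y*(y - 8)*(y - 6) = y^3 - 14*y^2 + 48*y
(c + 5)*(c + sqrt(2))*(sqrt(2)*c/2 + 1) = sqrt(2)*c^3/2 + 2*c^2 + 5*sqrt(2)*c^2/2 + sqrt(2)*c + 10*c + 5*sqrt(2)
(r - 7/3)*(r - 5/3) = r^2 - 4*r + 35/9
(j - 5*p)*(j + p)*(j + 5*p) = j^3 + j^2*p - 25*j*p^2 - 25*p^3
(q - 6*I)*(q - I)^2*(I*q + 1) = I*q^4 + 9*q^3 - 21*I*q^2 - 19*q + 6*I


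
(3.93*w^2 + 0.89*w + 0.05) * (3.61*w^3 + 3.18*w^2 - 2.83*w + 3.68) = 14.1873*w^5 + 15.7103*w^4 - 8.1112*w^3 + 12.1027*w^2 + 3.1337*w + 0.184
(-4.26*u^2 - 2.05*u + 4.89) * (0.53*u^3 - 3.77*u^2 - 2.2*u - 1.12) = -2.2578*u^5 + 14.9737*u^4 + 19.6922*u^3 - 9.1541*u^2 - 8.462*u - 5.4768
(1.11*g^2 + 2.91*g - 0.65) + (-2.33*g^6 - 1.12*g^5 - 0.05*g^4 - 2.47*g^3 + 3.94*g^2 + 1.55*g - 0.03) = -2.33*g^6 - 1.12*g^5 - 0.05*g^4 - 2.47*g^3 + 5.05*g^2 + 4.46*g - 0.68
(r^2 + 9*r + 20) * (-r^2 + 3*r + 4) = -r^4 - 6*r^3 + 11*r^2 + 96*r + 80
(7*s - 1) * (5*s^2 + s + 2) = 35*s^3 + 2*s^2 + 13*s - 2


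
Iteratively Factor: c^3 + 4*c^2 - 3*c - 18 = (c + 3)*(c^2 + c - 6) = (c - 2)*(c + 3)*(c + 3)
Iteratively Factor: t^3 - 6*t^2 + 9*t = (t - 3)*(t^2 - 3*t) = t*(t - 3)*(t - 3)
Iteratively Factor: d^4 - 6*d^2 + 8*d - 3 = (d - 1)*(d^3 + d^2 - 5*d + 3) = (d - 1)^2*(d^2 + 2*d - 3) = (d - 1)^3*(d + 3)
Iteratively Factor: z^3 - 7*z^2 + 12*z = (z)*(z^2 - 7*z + 12) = z*(z - 4)*(z - 3)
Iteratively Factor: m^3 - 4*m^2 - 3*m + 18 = (m + 2)*(m^2 - 6*m + 9) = (m - 3)*(m + 2)*(m - 3)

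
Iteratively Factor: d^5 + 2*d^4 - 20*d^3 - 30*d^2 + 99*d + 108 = (d + 4)*(d^4 - 2*d^3 - 12*d^2 + 18*d + 27) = (d + 1)*(d + 4)*(d^3 - 3*d^2 - 9*d + 27) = (d - 3)*(d + 1)*(d + 4)*(d^2 - 9) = (d - 3)^2*(d + 1)*(d + 4)*(d + 3)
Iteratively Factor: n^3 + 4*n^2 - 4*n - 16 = (n + 4)*(n^2 - 4) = (n + 2)*(n + 4)*(n - 2)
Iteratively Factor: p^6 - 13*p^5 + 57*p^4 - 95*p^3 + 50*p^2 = (p - 2)*(p^5 - 11*p^4 + 35*p^3 - 25*p^2) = (p - 5)*(p - 2)*(p^4 - 6*p^3 + 5*p^2) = p*(p - 5)*(p - 2)*(p^3 - 6*p^2 + 5*p) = p*(p - 5)^2*(p - 2)*(p^2 - p) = p*(p - 5)^2*(p - 2)*(p - 1)*(p)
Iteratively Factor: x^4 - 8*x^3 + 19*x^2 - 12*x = (x - 1)*(x^3 - 7*x^2 + 12*x) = (x - 3)*(x - 1)*(x^2 - 4*x) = (x - 4)*(x - 3)*(x - 1)*(x)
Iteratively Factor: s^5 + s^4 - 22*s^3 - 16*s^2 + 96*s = (s + 4)*(s^4 - 3*s^3 - 10*s^2 + 24*s) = (s - 4)*(s + 4)*(s^3 + s^2 - 6*s) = s*(s - 4)*(s + 4)*(s^2 + s - 6) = s*(s - 4)*(s + 3)*(s + 4)*(s - 2)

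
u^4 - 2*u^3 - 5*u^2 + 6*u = u*(u - 3)*(u - 1)*(u + 2)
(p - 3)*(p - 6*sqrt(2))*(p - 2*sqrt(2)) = p^3 - 8*sqrt(2)*p^2 - 3*p^2 + 24*p + 24*sqrt(2)*p - 72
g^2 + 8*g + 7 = (g + 1)*(g + 7)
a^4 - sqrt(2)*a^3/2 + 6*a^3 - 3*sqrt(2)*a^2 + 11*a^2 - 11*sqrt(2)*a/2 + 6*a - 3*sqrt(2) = (a + 1)*(a + 2)*(a + 3)*(a - sqrt(2)/2)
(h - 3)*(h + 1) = h^2 - 2*h - 3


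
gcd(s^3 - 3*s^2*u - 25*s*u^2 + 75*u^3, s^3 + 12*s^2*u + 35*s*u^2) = s + 5*u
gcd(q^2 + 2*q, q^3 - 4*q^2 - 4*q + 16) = q + 2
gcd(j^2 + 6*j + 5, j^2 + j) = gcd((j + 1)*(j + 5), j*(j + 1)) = j + 1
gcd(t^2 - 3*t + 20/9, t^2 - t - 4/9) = t - 4/3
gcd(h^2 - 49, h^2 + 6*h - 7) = h + 7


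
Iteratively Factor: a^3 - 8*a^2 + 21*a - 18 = (a - 3)*(a^2 - 5*a + 6) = (a - 3)^2*(a - 2)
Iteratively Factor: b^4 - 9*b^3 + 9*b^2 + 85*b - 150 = (b - 5)*(b^3 - 4*b^2 - 11*b + 30) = (b - 5)^2*(b^2 + b - 6) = (b - 5)^2*(b - 2)*(b + 3)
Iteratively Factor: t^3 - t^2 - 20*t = (t + 4)*(t^2 - 5*t) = (t - 5)*(t + 4)*(t)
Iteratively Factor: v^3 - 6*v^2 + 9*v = (v - 3)*(v^2 - 3*v) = v*(v - 3)*(v - 3)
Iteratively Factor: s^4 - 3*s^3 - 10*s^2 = (s + 2)*(s^3 - 5*s^2) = s*(s + 2)*(s^2 - 5*s) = s*(s - 5)*(s + 2)*(s)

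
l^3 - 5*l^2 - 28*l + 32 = (l - 8)*(l - 1)*(l + 4)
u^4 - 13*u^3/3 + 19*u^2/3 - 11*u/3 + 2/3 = (u - 2)*(u - 1)^2*(u - 1/3)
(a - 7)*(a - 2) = a^2 - 9*a + 14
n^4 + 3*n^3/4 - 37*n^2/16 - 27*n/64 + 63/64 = (n - 1)*(n - 3/4)*(n + 3/4)*(n + 7/4)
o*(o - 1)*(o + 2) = o^3 + o^2 - 2*o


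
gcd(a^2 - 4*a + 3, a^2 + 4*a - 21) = a - 3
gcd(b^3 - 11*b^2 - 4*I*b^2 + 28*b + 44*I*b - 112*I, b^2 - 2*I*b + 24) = 1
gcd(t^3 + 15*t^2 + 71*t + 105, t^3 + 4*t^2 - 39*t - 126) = t^2 + 10*t + 21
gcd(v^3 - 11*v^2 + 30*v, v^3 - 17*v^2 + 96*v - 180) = v^2 - 11*v + 30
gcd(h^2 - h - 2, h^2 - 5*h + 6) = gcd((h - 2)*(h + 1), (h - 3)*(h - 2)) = h - 2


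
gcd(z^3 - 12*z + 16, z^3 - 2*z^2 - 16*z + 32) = z^2 + 2*z - 8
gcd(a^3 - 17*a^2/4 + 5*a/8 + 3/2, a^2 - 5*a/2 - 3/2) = a + 1/2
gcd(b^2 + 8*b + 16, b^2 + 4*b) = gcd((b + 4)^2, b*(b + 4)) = b + 4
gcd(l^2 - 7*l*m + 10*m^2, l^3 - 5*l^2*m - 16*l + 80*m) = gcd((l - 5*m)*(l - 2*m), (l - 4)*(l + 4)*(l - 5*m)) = l - 5*m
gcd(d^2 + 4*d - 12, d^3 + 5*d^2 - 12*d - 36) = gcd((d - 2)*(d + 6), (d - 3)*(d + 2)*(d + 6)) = d + 6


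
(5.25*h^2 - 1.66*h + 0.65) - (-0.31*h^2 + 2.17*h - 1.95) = 5.56*h^2 - 3.83*h + 2.6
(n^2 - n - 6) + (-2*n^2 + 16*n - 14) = -n^2 + 15*n - 20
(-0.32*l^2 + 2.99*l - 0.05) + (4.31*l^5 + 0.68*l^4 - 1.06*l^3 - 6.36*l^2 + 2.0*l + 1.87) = 4.31*l^5 + 0.68*l^4 - 1.06*l^3 - 6.68*l^2 + 4.99*l + 1.82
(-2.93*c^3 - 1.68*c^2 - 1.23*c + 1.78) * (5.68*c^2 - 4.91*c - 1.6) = -16.6424*c^5 + 4.8439*c^4 + 5.9504*c^3 + 18.8377*c^2 - 6.7718*c - 2.848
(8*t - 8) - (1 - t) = 9*t - 9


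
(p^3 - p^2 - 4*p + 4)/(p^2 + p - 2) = p - 2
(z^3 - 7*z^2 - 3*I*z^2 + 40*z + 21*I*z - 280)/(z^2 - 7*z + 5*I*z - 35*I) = z - 8*I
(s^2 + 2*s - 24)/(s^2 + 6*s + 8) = (s^2 + 2*s - 24)/(s^2 + 6*s + 8)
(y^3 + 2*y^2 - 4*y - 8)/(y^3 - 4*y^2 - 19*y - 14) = (y^2 - 4)/(y^2 - 6*y - 7)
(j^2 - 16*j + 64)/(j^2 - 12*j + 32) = (j - 8)/(j - 4)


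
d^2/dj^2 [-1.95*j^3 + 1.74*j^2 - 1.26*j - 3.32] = 3.48 - 11.7*j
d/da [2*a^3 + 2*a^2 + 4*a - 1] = 6*a^2 + 4*a + 4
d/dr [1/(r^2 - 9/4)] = -32*r/(4*r^2 - 9)^2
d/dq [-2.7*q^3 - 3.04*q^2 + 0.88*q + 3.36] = -8.1*q^2 - 6.08*q + 0.88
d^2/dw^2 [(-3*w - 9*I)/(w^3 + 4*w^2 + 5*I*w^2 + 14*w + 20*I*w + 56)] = 6*(-(w + 3*I)*(3*w^2 + 8*w + 10*I*w + 14 + 20*I)^2 + (3*w^2 + 8*w + 10*I*w + (w + 3*I)*(3*w + 4 + 5*I) + 14 + 20*I)*(w^3 + 4*w^2 + 5*I*w^2 + 14*w + 20*I*w + 56))/(w^3 + 4*w^2 + 5*I*w^2 + 14*w + 20*I*w + 56)^3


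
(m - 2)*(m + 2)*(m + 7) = m^3 + 7*m^2 - 4*m - 28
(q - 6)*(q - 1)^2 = q^3 - 8*q^2 + 13*q - 6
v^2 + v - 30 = (v - 5)*(v + 6)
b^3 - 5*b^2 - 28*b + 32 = (b - 8)*(b - 1)*(b + 4)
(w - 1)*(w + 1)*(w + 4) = w^3 + 4*w^2 - w - 4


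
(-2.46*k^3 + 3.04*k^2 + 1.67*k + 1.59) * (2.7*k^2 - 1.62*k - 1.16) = -6.642*k^5 + 12.1932*k^4 + 2.4378*k^3 - 1.9388*k^2 - 4.513*k - 1.8444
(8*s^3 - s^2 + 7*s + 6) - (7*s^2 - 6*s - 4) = 8*s^3 - 8*s^2 + 13*s + 10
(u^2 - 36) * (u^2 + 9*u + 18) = u^4 + 9*u^3 - 18*u^2 - 324*u - 648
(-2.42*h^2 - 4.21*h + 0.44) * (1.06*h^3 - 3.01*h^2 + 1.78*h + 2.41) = -2.5652*h^5 + 2.8216*h^4 + 8.8309*h^3 - 14.6504*h^2 - 9.3629*h + 1.0604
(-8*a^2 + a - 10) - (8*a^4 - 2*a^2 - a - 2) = -8*a^4 - 6*a^2 + 2*a - 8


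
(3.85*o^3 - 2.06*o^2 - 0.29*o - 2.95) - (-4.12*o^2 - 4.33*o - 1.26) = 3.85*o^3 + 2.06*o^2 + 4.04*o - 1.69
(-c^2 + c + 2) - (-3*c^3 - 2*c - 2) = 3*c^3 - c^2 + 3*c + 4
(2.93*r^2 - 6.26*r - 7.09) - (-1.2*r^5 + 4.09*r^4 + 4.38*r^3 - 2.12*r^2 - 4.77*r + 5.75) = 1.2*r^5 - 4.09*r^4 - 4.38*r^3 + 5.05*r^2 - 1.49*r - 12.84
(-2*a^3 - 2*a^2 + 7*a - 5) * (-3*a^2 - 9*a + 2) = 6*a^5 + 24*a^4 - 7*a^3 - 52*a^2 + 59*a - 10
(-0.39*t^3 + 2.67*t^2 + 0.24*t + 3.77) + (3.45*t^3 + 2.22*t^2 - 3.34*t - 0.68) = 3.06*t^3 + 4.89*t^2 - 3.1*t + 3.09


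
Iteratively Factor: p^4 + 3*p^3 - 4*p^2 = (p + 4)*(p^3 - p^2) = (p - 1)*(p + 4)*(p^2) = p*(p - 1)*(p + 4)*(p)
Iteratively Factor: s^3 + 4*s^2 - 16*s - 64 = (s + 4)*(s^2 - 16) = (s - 4)*(s + 4)*(s + 4)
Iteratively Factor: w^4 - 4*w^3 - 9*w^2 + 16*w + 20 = (w + 2)*(w^3 - 6*w^2 + 3*w + 10) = (w + 1)*(w + 2)*(w^2 - 7*w + 10) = (w - 2)*(w + 1)*(w + 2)*(w - 5)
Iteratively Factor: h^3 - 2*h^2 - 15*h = (h - 5)*(h^2 + 3*h) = h*(h - 5)*(h + 3)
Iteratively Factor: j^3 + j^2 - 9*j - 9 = (j + 1)*(j^2 - 9) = (j - 3)*(j + 1)*(j + 3)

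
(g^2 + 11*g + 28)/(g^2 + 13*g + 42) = (g + 4)/(g + 6)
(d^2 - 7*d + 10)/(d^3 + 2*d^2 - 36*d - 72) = (d^2 - 7*d + 10)/(d^3 + 2*d^2 - 36*d - 72)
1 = 1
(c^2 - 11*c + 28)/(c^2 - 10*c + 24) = (c - 7)/(c - 6)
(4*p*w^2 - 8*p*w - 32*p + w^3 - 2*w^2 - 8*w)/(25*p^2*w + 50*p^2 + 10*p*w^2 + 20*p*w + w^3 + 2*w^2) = (4*p*w - 16*p + w^2 - 4*w)/(25*p^2 + 10*p*w + w^2)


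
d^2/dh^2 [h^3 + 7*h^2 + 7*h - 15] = 6*h + 14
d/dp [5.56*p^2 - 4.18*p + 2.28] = 11.12*p - 4.18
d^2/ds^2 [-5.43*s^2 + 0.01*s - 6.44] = -10.8600000000000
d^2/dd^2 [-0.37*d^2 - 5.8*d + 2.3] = -0.740000000000000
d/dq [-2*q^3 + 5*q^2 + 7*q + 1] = -6*q^2 + 10*q + 7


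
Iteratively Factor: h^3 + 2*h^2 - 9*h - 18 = (h - 3)*(h^2 + 5*h + 6) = (h - 3)*(h + 2)*(h + 3)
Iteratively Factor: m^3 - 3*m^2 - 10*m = (m + 2)*(m^2 - 5*m) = m*(m + 2)*(m - 5)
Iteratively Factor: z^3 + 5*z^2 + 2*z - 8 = (z + 4)*(z^2 + z - 2) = (z + 2)*(z + 4)*(z - 1)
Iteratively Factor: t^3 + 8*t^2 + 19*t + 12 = (t + 4)*(t^2 + 4*t + 3) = (t + 1)*(t + 4)*(t + 3)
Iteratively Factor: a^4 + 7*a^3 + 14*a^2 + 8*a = (a + 2)*(a^3 + 5*a^2 + 4*a) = a*(a + 2)*(a^2 + 5*a + 4) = a*(a + 1)*(a + 2)*(a + 4)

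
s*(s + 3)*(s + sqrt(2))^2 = s^4 + 2*sqrt(2)*s^3 + 3*s^3 + 2*s^2 + 6*sqrt(2)*s^2 + 6*s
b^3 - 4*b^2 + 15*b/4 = b*(b - 5/2)*(b - 3/2)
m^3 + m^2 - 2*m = m*(m - 1)*(m + 2)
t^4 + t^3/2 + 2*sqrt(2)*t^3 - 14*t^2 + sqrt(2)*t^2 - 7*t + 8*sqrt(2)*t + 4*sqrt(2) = (t + 1/2)*(t - sqrt(2))^2*(t + 4*sqrt(2))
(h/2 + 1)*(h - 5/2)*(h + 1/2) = h^3/2 - 21*h/8 - 5/4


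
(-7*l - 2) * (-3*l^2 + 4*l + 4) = 21*l^3 - 22*l^2 - 36*l - 8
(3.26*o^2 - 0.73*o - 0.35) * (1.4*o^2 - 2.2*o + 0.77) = 4.564*o^4 - 8.194*o^3 + 3.6262*o^2 + 0.2079*o - 0.2695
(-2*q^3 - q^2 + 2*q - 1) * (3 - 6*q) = 12*q^4 - 15*q^2 + 12*q - 3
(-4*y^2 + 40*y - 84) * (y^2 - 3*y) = -4*y^4 + 52*y^3 - 204*y^2 + 252*y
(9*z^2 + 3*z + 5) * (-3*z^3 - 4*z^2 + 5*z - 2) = -27*z^5 - 45*z^4 + 18*z^3 - 23*z^2 + 19*z - 10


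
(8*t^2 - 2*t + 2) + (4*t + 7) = 8*t^2 + 2*t + 9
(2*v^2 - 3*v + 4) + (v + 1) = 2*v^2 - 2*v + 5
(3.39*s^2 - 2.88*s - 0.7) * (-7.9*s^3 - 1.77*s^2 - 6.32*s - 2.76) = -26.781*s^5 + 16.7517*s^4 - 10.7972*s^3 + 10.0842*s^2 + 12.3728*s + 1.932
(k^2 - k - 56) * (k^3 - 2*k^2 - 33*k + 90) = k^5 - 3*k^4 - 87*k^3 + 235*k^2 + 1758*k - 5040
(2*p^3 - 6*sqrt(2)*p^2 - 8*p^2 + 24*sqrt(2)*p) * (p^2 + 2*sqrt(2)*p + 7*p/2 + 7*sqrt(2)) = 2*p^5 - 2*sqrt(2)*p^4 - p^4 - 52*p^3 + sqrt(2)*p^3 + 12*p^2 + 28*sqrt(2)*p^2 + 336*p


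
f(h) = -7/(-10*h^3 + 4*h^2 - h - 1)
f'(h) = -7*(30*h^2 - 8*h + 1)/(-10*h^3 + 4*h^2 - h - 1)^2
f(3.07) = 0.03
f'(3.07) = -0.03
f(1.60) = 0.21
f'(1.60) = -0.41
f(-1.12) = -0.36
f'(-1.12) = -0.90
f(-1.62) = -0.13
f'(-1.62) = -0.23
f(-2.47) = -0.04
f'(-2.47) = -0.05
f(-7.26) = -0.00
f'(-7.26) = -0.00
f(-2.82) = -0.03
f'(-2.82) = -0.03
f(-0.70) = -1.38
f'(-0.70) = -5.75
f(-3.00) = -0.02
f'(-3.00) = -0.02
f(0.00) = 7.00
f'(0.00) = -7.00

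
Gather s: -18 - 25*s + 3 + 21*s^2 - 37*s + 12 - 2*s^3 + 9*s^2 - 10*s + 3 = -2*s^3 + 30*s^2 - 72*s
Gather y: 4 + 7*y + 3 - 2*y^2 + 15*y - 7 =-2*y^2 + 22*y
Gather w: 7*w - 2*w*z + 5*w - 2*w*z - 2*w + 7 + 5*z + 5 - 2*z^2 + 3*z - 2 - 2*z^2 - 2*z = w*(10 - 4*z) - 4*z^2 + 6*z + 10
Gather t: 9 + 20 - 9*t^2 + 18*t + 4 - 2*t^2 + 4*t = -11*t^2 + 22*t + 33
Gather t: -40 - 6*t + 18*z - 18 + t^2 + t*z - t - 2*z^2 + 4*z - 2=t^2 + t*(z - 7) - 2*z^2 + 22*z - 60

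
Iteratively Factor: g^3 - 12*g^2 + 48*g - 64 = (g - 4)*(g^2 - 8*g + 16) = (g - 4)^2*(g - 4)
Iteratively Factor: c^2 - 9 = (c - 3)*(c + 3)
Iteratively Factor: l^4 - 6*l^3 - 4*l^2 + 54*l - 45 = (l - 3)*(l^3 - 3*l^2 - 13*l + 15) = (l - 5)*(l - 3)*(l^2 + 2*l - 3) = (l - 5)*(l - 3)*(l - 1)*(l + 3)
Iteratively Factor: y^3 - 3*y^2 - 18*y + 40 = (y - 2)*(y^2 - y - 20) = (y - 2)*(y + 4)*(y - 5)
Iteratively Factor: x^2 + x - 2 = (x - 1)*(x + 2)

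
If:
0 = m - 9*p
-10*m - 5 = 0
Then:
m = -1/2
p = -1/18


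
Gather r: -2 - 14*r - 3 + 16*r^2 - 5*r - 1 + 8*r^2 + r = 24*r^2 - 18*r - 6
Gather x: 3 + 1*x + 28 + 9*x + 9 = 10*x + 40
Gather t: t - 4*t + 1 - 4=-3*t - 3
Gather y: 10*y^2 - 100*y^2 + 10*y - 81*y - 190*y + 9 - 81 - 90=-90*y^2 - 261*y - 162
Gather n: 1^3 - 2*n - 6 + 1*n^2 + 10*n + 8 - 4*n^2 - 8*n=3 - 3*n^2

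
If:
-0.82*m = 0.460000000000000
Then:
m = -0.56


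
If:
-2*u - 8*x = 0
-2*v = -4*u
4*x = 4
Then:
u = -4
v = -8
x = 1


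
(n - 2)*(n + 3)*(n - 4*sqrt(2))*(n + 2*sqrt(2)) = n^4 - 2*sqrt(2)*n^3 + n^3 - 22*n^2 - 2*sqrt(2)*n^2 - 16*n + 12*sqrt(2)*n + 96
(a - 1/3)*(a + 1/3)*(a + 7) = a^3 + 7*a^2 - a/9 - 7/9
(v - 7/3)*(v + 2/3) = v^2 - 5*v/3 - 14/9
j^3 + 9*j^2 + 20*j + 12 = (j + 1)*(j + 2)*(j + 6)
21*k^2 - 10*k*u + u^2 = (-7*k + u)*(-3*k + u)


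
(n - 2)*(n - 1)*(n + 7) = n^3 + 4*n^2 - 19*n + 14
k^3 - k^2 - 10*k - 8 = (k - 4)*(k + 1)*(k + 2)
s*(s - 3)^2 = s^3 - 6*s^2 + 9*s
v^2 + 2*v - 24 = (v - 4)*(v + 6)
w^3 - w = w*(w - 1)*(w + 1)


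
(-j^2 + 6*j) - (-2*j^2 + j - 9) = j^2 + 5*j + 9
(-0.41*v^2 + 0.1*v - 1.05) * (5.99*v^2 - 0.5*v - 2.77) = -2.4559*v^4 + 0.804*v^3 - 5.2038*v^2 + 0.248*v + 2.9085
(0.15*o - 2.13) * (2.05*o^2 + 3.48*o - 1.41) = 0.3075*o^3 - 3.8445*o^2 - 7.6239*o + 3.0033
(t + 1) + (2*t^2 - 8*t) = 2*t^2 - 7*t + 1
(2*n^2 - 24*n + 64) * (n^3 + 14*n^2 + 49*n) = 2*n^5 + 4*n^4 - 174*n^3 - 280*n^2 + 3136*n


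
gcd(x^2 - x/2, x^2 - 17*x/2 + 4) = x - 1/2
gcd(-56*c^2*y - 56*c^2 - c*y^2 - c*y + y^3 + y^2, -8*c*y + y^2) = -8*c + y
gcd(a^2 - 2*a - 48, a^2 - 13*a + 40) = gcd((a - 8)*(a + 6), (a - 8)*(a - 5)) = a - 8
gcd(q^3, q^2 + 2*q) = q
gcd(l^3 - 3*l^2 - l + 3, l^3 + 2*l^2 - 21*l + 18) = l^2 - 4*l + 3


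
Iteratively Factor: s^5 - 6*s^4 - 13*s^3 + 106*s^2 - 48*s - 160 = (s - 4)*(s^4 - 2*s^3 - 21*s^2 + 22*s + 40) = (s - 4)*(s - 2)*(s^3 - 21*s - 20) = (s - 4)*(s - 2)*(s + 1)*(s^2 - s - 20) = (s - 4)*(s - 2)*(s + 1)*(s + 4)*(s - 5)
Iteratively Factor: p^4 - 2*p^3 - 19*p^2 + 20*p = (p - 1)*(p^3 - p^2 - 20*p) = (p - 1)*(p + 4)*(p^2 - 5*p) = (p - 5)*(p - 1)*(p + 4)*(p)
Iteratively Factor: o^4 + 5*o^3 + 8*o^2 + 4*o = (o)*(o^3 + 5*o^2 + 8*o + 4) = o*(o + 2)*(o^2 + 3*o + 2) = o*(o + 2)^2*(o + 1)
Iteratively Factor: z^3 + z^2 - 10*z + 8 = (z - 1)*(z^2 + 2*z - 8) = (z - 1)*(z + 4)*(z - 2)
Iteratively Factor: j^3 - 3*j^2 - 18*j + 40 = (j - 5)*(j^2 + 2*j - 8) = (j - 5)*(j + 4)*(j - 2)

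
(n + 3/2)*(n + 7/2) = n^2 + 5*n + 21/4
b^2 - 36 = (b - 6)*(b + 6)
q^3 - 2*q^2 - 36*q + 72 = (q - 6)*(q - 2)*(q + 6)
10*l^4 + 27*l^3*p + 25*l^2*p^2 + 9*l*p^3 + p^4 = (l + p)^2*(2*l + p)*(5*l + p)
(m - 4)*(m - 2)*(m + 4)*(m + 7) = m^4 + 5*m^3 - 30*m^2 - 80*m + 224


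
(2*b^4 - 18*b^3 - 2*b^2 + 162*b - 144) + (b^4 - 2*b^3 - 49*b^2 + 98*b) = 3*b^4 - 20*b^3 - 51*b^2 + 260*b - 144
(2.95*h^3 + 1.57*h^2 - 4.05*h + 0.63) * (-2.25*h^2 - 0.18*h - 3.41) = -6.6375*h^5 - 4.0635*h^4 - 1.2296*h^3 - 6.0422*h^2 + 13.6971*h - 2.1483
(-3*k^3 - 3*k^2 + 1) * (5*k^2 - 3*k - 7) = -15*k^5 - 6*k^4 + 30*k^3 + 26*k^2 - 3*k - 7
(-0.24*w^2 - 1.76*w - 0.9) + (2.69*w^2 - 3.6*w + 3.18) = 2.45*w^2 - 5.36*w + 2.28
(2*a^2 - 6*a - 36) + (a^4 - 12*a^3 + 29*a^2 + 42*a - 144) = a^4 - 12*a^3 + 31*a^2 + 36*a - 180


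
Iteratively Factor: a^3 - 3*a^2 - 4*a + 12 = (a + 2)*(a^2 - 5*a + 6) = (a - 3)*(a + 2)*(a - 2)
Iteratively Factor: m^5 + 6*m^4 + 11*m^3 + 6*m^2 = (m + 1)*(m^4 + 5*m^3 + 6*m^2) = m*(m + 1)*(m^3 + 5*m^2 + 6*m) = m*(m + 1)*(m + 2)*(m^2 + 3*m) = m^2*(m + 1)*(m + 2)*(m + 3)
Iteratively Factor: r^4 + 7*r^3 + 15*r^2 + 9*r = (r + 3)*(r^3 + 4*r^2 + 3*r) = r*(r + 3)*(r^2 + 4*r + 3) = r*(r + 1)*(r + 3)*(r + 3)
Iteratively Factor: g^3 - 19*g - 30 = (g - 5)*(g^2 + 5*g + 6) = (g - 5)*(g + 3)*(g + 2)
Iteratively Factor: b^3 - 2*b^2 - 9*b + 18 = (b - 2)*(b^2 - 9) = (b - 3)*(b - 2)*(b + 3)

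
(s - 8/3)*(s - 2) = s^2 - 14*s/3 + 16/3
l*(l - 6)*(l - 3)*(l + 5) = l^4 - 4*l^3 - 27*l^2 + 90*l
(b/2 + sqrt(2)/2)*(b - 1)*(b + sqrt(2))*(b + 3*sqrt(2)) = b^4/2 - b^3/2 + 5*sqrt(2)*b^3/2 - 5*sqrt(2)*b^2/2 + 7*b^2 - 7*b + 3*sqrt(2)*b - 3*sqrt(2)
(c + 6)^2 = c^2 + 12*c + 36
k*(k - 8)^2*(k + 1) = k^4 - 15*k^3 + 48*k^2 + 64*k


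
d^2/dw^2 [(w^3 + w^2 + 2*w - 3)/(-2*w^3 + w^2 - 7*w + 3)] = 6*(-2*w^6 + 6*w^5 + 30*w^4 - 39*w^3 + 45*w^2 - 6*w + 29)/(8*w^9 - 12*w^8 + 90*w^7 - 121*w^6 + 351*w^5 - 408*w^4 + 523*w^3 - 468*w^2 + 189*w - 27)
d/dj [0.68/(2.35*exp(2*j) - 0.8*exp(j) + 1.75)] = (0.544 - 3.196*exp(j))*exp(j)/(2.35*exp(2*j) - 0.8*exp(j) + 1.75)^2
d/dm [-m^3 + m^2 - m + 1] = -3*m^2 + 2*m - 1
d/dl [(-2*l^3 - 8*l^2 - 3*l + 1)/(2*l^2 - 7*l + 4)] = (-4*l^4 + 28*l^3 + 38*l^2 - 68*l - 5)/(4*l^4 - 28*l^3 + 65*l^2 - 56*l + 16)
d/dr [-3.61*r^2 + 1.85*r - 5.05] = 1.85 - 7.22*r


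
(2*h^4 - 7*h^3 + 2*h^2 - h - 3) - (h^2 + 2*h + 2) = 2*h^4 - 7*h^3 + h^2 - 3*h - 5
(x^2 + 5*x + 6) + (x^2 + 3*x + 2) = 2*x^2 + 8*x + 8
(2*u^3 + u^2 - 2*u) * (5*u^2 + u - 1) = 10*u^5 + 7*u^4 - 11*u^3 - 3*u^2 + 2*u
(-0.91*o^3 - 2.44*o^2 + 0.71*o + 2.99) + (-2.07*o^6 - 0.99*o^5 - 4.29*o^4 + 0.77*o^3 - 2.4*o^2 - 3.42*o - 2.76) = -2.07*o^6 - 0.99*o^5 - 4.29*o^4 - 0.14*o^3 - 4.84*o^2 - 2.71*o + 0.23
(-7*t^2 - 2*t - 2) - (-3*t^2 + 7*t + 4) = -4*t^2 - 9*t - 6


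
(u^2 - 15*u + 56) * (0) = 0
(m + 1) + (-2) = m - 1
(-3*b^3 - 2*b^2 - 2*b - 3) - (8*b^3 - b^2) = -11*b^3 - b^2 - 2*b - 3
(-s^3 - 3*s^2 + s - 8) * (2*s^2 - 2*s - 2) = -2*s^5 - 4*s^4 + 10*s^3 - 12*s^2 + 14*s + 16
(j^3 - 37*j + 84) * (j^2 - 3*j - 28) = j^5 - 3*j^4 - 65*j^3 + 195*j^2 + 784*j - 2352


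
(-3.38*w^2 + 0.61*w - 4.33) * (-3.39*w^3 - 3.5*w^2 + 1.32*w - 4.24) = 11.4582*w^5 + 9.7621*w^4 + 8.0821*w^3 + 30.2914*w^2 - 8.302*w + 18.3592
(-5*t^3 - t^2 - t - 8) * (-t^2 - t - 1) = 5*t^5 + 6*t^4 + 7*t^3 + 10*t^2 + 9*t + 8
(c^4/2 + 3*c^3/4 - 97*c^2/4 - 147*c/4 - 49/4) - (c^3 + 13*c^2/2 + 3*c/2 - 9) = c^4/2 - c^3/4 - 123*c^2/4 - 153*c/4 - 13/4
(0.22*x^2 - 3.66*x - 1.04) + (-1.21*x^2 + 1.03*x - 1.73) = -0.99*x^2 - 2.63*x - 2.77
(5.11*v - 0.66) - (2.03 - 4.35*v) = 9.46*v - 2.69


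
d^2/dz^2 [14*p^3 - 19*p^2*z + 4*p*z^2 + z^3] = 8*p + 6*z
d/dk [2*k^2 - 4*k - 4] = 4*k - 4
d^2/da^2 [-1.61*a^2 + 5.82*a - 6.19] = -3.22000000000000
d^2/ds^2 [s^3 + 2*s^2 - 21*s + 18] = 6*s + 4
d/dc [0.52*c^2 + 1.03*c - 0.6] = 1.04*c + 1.03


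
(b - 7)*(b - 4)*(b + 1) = b^3 - 10*b^2 + 17*b + 28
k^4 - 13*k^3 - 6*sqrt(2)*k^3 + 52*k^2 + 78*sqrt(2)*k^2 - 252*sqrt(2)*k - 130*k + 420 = (k - 7)*(k - 6)*(k - 5*sqrt(2))*(k - sqrt(2))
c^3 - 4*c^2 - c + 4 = (c - 4)*(c - 1)*(c + 1)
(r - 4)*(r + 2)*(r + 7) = r^3 + 5*r^2 - 22*r - 56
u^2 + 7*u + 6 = (u + 1)*(u + 6)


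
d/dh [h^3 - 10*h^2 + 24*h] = 3*h^2 - 20*h + 24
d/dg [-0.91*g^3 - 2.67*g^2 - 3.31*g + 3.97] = -2.73*g^2 - 5.34*g - 3.31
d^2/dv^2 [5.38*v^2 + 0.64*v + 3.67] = 10.7600000000000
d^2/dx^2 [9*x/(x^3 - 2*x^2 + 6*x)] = 18*(3*x^2 - 6*x - 2)/(x^6 - 6*x^5 + 30*x^4 - 80*x^3 + 180*x^2 - 216*x + 216)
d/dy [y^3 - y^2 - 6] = y*(3*y - 2)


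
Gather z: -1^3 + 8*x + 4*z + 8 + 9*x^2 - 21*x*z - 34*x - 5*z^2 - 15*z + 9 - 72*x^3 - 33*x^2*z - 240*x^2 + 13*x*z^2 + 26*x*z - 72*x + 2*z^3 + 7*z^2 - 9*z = -72*x^3 - 231*x^2 - 98*x + 2*z^3 + z^2*(13*x + 2) + z*(-33*x^2 + 5*x - 20) + 16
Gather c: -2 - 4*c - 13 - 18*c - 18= -22*c - 33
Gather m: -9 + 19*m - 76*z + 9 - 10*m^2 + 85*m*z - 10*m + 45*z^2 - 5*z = -10*m^2 + m*(85*z + 9) + 45*z^2 - 81*z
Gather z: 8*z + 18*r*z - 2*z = z*(18*r + 6)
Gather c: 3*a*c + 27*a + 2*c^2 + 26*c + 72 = 27*a + 2*c^2 + c*(3*a + 26) + 72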